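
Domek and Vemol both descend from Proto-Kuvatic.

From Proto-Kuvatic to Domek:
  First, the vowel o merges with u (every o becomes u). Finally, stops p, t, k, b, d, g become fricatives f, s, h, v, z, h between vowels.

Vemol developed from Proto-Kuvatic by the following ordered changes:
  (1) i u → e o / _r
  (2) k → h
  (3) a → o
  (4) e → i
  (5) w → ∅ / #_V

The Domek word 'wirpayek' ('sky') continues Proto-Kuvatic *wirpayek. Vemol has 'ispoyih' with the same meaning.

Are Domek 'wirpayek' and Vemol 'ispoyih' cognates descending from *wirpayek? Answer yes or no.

Derive the expected Vemol reflex of *wirpayek:
Vemol: *wirpayek
  wirpayek → werpayek   [pre-rhotic lowering]
  werpayek → werpayeh   [unconditioned shift]
  werpayeh → werpoyeh   [vowel merger]
  werpoyeh → wirpoyih   [vowel merger]
  wirpoyih → irpoyih   [glide loss]
  giving Vemol irpoyih.
The regular Vemol reflex would be 'irpoyih', but the attested form is 'ispoyih'. The correspondence is irregular, so they are not cognates (the Vemol form has a different source).

no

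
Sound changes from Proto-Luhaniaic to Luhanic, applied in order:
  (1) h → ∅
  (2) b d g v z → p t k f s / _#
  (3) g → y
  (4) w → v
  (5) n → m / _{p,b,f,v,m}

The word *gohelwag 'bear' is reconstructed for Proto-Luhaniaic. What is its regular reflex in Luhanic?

Luhanic: *gohelwag
  gohelwag → goelwag   [h-loss]
  goelwag → goelwak   [final devoicing]
  goelwak → yoelwak   [unconditioned shift]
  yoelwak → yoelvak   [unconditioned shift]
  yoelvak (rule 5 does not apply)
  giving Luhanic yoelvak.

yoelvak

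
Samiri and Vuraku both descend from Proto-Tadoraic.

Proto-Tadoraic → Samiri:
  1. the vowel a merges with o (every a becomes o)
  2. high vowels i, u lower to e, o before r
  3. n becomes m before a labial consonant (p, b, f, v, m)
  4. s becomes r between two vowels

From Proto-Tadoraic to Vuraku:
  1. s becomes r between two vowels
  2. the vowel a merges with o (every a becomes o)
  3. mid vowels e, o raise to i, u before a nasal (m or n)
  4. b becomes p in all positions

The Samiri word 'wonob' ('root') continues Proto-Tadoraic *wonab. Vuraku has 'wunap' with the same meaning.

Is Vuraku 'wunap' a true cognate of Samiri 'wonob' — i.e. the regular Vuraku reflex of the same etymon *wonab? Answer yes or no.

Derive the expected Vuraku reflex of *wonab:
Vuraku: *wonab > wonob > wunob > wunop  (by vowel merger, pre-nasal raising, unconditioned shift)
The regular Vuraku reflex would be 'wunop', but the attested form is 'wunap'. The correspondence is irregular, so they are not cognates (the Vuraku form has a different source).

no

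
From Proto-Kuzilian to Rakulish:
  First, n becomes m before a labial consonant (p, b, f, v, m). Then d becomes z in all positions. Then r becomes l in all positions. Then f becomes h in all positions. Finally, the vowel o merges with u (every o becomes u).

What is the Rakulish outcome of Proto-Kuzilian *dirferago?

Rakulish: *dirferago
  dirferago (rule 1 does not apply)
  dirferago → zirferago   [unconditioned shift]
  zirferago → zilfelago   [unconditioned shift]
  zilfelago → zilhelago   [unconditioned shift]
  zilhelago → zilhelagu   [vowel merger]
  giving Rakulish zilhelagu.

zilhelagu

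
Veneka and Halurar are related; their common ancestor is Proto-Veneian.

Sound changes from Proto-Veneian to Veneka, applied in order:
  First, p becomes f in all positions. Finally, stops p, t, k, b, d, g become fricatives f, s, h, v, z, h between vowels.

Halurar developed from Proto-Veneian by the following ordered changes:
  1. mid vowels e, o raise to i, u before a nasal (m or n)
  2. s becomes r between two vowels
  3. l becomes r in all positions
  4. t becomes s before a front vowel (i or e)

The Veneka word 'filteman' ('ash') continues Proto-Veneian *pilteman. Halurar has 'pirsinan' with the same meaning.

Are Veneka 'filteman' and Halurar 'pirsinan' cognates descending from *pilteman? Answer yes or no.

Derive the expected Halurar reflex of *pilteman:
Halurar: start from *pilteman.
  rule 1 (pre-nasal raising): pilteman → piltiman
  rule 2: no change — piltiman
  rule 3 (unconditioned shift): piltiman → pirtiman
  rule 4 (palatalisation): pirtiman → pirsiman
  ⇒ Halurar pirsiman
The regular Halurar reflex would be 'pirsiman', but the attested form is 'pirsinan'. The correspondence is irregular, so they are not cognates (the Halurar form has a different source).

no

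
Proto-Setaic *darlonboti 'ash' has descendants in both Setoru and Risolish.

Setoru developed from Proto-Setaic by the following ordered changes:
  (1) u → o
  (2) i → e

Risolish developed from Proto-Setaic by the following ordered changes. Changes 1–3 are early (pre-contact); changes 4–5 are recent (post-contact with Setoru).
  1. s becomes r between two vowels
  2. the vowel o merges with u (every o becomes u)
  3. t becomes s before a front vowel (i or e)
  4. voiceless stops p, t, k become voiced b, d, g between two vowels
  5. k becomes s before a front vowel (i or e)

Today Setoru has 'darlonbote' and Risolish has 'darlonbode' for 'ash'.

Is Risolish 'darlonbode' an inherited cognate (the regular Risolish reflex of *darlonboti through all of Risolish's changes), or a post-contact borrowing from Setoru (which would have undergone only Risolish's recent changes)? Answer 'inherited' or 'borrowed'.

borrowed

If inherited, *darlonboti would pass through all of Risolish's changes:
Risolish: start from *darlonboti.
  rule 1: no change — darlonboti
  rule 2 (vowel merger): darlonboti → darlunbuti
  rule 3 (palatalisation): darlunbuti → darlunbusi
  rule 4: no change — darlunbusi
  rule 5: no change — darlunbusi
  ⇒ Risolish darlunbusi
If borrowed from Setoru 'darlonbote' after the early changes, it would undergo only the recent ones:
  rule 4 (intervocalic voicing): darlonbote → darlonbode
  rule 5 (palatalisation): no change (darlonbode)
  ⇒ as a loan: darlonbode
Risolish 'darlonbode' matches the loan outcome 'darlonbode', not the inherited 'darlunbusi' — it skipped the early Risolish changes, so it was borrowed from Setoru.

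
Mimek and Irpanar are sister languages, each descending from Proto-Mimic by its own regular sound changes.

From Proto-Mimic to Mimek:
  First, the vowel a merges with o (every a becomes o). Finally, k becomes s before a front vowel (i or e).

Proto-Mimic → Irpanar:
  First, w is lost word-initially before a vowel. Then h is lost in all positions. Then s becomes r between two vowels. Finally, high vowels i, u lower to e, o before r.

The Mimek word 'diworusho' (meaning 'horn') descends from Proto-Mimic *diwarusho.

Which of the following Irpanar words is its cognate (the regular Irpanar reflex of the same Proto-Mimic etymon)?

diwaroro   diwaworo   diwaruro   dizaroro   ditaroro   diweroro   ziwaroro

diwaroro

Irpanar: *diwarusho > diwaruso > diwaruro > diwaroro  (by h-loss, rhotacism, pre-rhotic lowering)
The other candidates each miss or misapply at least one Irpanar change.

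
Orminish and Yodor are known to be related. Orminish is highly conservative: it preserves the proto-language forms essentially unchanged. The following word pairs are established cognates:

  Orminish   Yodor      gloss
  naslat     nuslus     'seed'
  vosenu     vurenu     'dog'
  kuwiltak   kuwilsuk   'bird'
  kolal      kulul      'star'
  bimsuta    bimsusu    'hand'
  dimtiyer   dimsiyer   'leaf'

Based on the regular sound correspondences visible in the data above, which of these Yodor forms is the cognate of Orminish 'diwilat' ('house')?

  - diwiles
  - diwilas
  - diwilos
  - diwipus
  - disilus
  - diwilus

naslat ~ nuslus, kuwiltak ~ kuwilsuk — Orminish a corresponds to Yodor u after a consonant, before a consonant other than r, m, n, p, b, f, v.
naslat ~ nuslus — Orminish t corresponds to Yodor s word-finally.
Applying these to Orminish 'diwilat':
  diwilat → diwilut   (a→u after a consonant, before a consonant other than r, m, n, p, b, f, v)
  diwilut → diwilus   (t→s word-finally)
So the Yodor cognate is 'diwilus'.

diwilus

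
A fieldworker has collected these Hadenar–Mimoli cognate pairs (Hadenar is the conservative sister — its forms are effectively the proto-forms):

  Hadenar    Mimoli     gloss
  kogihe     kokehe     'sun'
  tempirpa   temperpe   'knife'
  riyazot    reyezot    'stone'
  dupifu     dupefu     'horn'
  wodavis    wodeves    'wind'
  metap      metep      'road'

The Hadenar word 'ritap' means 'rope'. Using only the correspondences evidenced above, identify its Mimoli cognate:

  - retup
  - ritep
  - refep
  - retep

retep

kogihe ~ kokehe, riyazot ~ reyezot — Hadenar i corresponds to Mimoli e after a consonant, before a consonant other than r, m, n, p, b, f, v.
metap ~ metep — Hadenar a corresponds to Mimoli e after a consonant, before a labial obstruent.
Applying these to Hadenar 'ritap':
  ritap → retap   (i→e after a consonant, before a consonant other than r, m, n, p, b, f, v)
  retap → retep   (a→e after a consonant, before a labial obstruent)
So the Mimoli cognate is 'retep'.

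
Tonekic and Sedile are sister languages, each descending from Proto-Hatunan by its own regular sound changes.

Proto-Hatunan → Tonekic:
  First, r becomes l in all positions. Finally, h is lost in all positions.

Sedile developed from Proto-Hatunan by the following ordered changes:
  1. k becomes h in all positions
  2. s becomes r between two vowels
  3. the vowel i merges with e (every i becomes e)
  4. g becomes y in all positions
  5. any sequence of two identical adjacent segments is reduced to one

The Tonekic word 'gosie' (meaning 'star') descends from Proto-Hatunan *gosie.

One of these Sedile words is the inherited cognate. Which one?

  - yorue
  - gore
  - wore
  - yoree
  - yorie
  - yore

yore

Sedile: start from *gosie.
  rule 1: no change — gosie
  rule 2 (rhotacism): gosie → gorie
  rule 3 (vowel merger): gorie → goree
  rule 4 (unconditioned shift): goree → yoree
  rule 5 (degemination): yoree → yore
  ⇒ Sedile yore
The other candidates each miss or misapply at least one Sedile change.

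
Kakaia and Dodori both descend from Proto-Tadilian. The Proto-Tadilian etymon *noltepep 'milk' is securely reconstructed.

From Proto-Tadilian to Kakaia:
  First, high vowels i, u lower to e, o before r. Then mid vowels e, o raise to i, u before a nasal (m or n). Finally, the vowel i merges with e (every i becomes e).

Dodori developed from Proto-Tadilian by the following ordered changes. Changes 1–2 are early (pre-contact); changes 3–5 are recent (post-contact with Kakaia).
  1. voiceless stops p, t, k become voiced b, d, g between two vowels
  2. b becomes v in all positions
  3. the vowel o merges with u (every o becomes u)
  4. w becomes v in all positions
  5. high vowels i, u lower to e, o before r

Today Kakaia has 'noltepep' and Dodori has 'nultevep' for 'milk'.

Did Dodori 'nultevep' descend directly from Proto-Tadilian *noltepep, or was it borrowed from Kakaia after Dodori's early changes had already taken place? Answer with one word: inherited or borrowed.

inherited

If inherited, *noltepep would pass through all of Dodori's changes:
Dodori: *noltepep
  noltepep → noltebep   [intervocalic voicing]
  noltebep → noltevep   [unconditioned shift]
  noltevep → nultevep   [vowel merger]
  nultevep (rule 4 does not apply)
  nultevep (rule 5 does not apply)
  giving Dodori nultevep.
If borrowed from Kakaia 'noltepep' after the early changes, it would undergo only the recent ones:
  rule 3 (vowel merger): noltepep → nultepep
  rule 4 (unconditioned shift): no change (nultepep)
  rule 5 (pre-rhotic lowering): no change (nultepep)
  ⇒ as a loan: nultepep
Dodori 'nultevep' matches the inherited outcome exactly, so it is an inherited cognate, not a loan.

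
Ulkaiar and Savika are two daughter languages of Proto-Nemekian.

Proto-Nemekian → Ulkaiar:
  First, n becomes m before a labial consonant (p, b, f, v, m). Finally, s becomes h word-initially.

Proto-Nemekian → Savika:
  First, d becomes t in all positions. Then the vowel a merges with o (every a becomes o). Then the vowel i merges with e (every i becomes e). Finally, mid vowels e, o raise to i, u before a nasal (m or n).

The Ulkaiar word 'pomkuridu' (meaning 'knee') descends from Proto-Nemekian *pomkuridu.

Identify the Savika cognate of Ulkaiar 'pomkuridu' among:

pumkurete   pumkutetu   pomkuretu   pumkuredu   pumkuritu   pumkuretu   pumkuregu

pumkuretu

Savika: *pomkuridu > pomkuritu > pomkuretu > pumkuretu  (by unconditioned shift, vowel merger, pre-nasal raising)
The other candidates each miss or misapply at least one Savika change.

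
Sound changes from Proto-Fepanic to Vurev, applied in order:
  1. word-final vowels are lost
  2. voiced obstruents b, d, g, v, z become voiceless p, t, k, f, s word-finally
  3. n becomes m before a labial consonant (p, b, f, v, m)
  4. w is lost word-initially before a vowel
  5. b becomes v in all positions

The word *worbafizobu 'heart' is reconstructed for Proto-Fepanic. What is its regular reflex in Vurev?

Vurev: *worbafizobu > worbafizob > worbafizop > orbafizop > orvafizop  (by apocope, final devoicing, glide loss, unconditioned shift)

orvafizop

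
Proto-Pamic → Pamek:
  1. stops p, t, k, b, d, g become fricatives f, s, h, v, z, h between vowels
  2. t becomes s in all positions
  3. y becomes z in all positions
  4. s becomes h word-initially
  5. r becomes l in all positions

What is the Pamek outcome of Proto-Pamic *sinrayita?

Pamek: *sinrayita > sinrayisa > sinrazisa > hinrazisa > hinlazisa  (by intervocalic lenition, unconditioned shift, debuccalisation, unconditioned shift)

hinlazisa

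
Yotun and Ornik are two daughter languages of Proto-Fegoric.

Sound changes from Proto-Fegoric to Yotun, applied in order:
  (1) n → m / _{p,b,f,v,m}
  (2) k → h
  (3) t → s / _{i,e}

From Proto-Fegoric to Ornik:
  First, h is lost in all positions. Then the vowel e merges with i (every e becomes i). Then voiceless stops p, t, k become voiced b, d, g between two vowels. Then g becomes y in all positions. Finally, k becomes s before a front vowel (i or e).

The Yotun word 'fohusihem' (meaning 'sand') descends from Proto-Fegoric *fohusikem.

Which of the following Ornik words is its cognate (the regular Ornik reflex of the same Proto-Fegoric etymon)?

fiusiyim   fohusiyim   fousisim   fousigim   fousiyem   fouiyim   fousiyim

fousiyim

Ornik: *fohusikem > fousikem > fousikim > fousigim > fousiyim  (by h-loss, vowel merger, intervocalic voicing, unconditioned shift)
The other candidates each miss or misapply at least one Ornik change.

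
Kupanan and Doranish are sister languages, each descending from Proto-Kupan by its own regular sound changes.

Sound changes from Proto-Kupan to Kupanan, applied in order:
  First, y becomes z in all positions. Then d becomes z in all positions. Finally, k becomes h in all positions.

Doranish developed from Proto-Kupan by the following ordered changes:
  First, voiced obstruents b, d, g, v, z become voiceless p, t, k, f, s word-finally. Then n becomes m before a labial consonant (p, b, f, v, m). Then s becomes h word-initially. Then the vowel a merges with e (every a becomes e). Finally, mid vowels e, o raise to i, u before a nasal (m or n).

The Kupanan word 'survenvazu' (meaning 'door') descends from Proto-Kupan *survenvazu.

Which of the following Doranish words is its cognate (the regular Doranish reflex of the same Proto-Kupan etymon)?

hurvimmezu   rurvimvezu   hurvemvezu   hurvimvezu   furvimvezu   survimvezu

Doranish: start from *survenvazu.
  rule 1: no change — survenvazu
  rule 2 (nasal place assimilation): survenvazu → survemvazu
  rule 3 (debuccalisation): survemvazu → hurvemvazu
  rule 4 (vowel merger): hurvemvazu → hurvemvezu
  rule 5 (pre-nasal raising): hurvemvezu → hurvimvezu
  ⇒ Doranish hurvimvezu
The other candidates each miss or misapply at least one Doranish change.

hurvimvezu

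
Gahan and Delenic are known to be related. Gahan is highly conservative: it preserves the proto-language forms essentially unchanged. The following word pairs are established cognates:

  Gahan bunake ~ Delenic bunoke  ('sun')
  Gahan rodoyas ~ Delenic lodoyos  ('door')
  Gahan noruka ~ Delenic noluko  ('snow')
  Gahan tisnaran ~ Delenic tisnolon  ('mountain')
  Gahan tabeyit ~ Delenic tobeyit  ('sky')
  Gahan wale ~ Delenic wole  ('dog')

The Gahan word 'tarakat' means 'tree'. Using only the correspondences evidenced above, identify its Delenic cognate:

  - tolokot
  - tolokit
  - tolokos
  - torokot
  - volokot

tisnaran ~ tisnolon — Gahan a corresponds to Delenic o after a consonant, before r.
tisnaran ~ tisnolon — Gahan r corresponds to Delenic l between vowels (before a back vowel).
bunake ~ bunoke, rodoyas ~ lodoyos — Gahan a corresponds to Delenic o after a consonant, before a consonant other than r, m, n, p, b, f, v.
Applying these to Gahan 'tarakat':
  tarakat → torakat   (a→o after a consonant, before r)
  torakat → tolakat   (r→l between vowels (before a back vowel))
  tolakat → tolokat   (a→o after a consonant, before a consonant other than r, m, n, p, b, f, v)
  tolokat → tolokot   (a→o after a consonant, before a consonant other than r, m, n, p, b, f, v)
So the Delenic cognate is 'tolokot'.

tolokot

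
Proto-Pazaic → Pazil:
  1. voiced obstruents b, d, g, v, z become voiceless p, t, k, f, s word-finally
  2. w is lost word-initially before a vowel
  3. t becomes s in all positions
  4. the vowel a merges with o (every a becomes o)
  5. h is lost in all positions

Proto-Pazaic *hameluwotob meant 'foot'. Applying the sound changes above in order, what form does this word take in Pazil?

omeluwosop

Pazil: start from *hameluwotob.
  rule 1 (final devoicing): hameluwotob → hameluwotop
  rule 2: no change — hameluwotop
  rule 3 (unconditioned shift): hameluwotop → hameluwosop
  rule 4 (vowel merger): hameluwosop → homeluwosop
  rule 5 (h-loss): homeluwosop → omeluwosop
  ⇒ Pazil omeluwosop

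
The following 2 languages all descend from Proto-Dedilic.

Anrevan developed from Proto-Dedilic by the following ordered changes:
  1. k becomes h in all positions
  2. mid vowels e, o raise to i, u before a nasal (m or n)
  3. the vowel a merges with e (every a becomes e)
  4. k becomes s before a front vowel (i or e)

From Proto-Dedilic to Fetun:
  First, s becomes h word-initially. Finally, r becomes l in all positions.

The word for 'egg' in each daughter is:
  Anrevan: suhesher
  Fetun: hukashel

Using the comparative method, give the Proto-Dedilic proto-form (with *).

*sukasher

Position 4: Anrevan has e, Fetun has a. Fetun preserves a here (none of its changes turn any other segment into a), so the proto-segment is *a.
Position 1: Anrevan has s, Fetun has h. Anrevan preserves s here (none of its changes turn any other segment into s), so the proto-segment is *s.
Position 8: Anrevan has r, Fetun has l. Anrevan preserves r here (none of its changes turn any other segment into r), so the proto-segment is *r.
Continuing position by position gives *sukasher; check it forward:
Anrevan: start from *sukasher.
  rule 1 (unconditioned shift): sukasher → suhasher
  rule 2: no change — suhasher
  rule 3 (vowel merger): suhasher → suhesher
  rule 4: no change — suhesher
  ⇒ Anrevan suhesher
Fetun: start from *sukasher.
  rule 1 (debuccalisation): sukasher → hukasher
  rule 2 (unconditioned shift): hukasher → hukashel
  ⇒ Fetun hukashel
*sukasher is the unique common source.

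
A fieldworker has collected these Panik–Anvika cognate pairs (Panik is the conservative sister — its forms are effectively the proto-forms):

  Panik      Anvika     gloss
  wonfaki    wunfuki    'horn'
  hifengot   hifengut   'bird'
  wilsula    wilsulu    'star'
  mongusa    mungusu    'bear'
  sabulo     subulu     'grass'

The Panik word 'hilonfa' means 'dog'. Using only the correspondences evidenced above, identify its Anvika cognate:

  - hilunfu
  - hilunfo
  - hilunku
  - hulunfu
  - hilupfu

hilunfu

wonfaki ~ wunfuki, mongusa ~ mungusu — Panik o corresponds to Anvika u after a consonant, before a nasal.
wilsula ~ wilsulu, mongusa ~ mungusu — Panik a corresponds to Anvika u word-finally.
Applying these to Panik 'hilonfa':
  hilonfa → hilunfa   (o→u after a consonant, before a nasal)
  hilunfa → hilunfu   (a→u word-finally)
So the Anvika cognate is 'hilunfu'.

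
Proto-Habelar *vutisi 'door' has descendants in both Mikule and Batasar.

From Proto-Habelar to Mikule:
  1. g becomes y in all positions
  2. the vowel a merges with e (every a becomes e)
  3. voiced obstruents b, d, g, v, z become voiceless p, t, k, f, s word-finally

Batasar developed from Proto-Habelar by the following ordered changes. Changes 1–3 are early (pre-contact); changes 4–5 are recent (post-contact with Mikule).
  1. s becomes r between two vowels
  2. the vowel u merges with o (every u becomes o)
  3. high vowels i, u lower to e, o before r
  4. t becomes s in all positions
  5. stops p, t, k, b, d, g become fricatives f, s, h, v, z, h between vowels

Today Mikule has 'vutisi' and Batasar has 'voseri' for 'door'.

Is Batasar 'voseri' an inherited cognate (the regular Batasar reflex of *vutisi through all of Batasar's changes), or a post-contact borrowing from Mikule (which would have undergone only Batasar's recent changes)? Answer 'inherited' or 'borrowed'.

If inherited, *vutisi would pass through all of Batasar's changes:
Batasar: *vutisi > vutiri > votiri > voteri > voseri  (by rhotacism, vowel merger, pre-rhotic lowering, unconditioned shift)
If borrowed from Mikule 'vutisi' after the early changes, it would undergo only the recent ones:
  rule 4 (unconditioned shift): vutisi → vusisi
  rule 5 (intervocalic lenition): no change (vusisi)
  ⇒ as a loan: vusisi
Batasar 'voseri' matches the inherited outcome exactly, so it is an inherited cognate, not a loan.

inherited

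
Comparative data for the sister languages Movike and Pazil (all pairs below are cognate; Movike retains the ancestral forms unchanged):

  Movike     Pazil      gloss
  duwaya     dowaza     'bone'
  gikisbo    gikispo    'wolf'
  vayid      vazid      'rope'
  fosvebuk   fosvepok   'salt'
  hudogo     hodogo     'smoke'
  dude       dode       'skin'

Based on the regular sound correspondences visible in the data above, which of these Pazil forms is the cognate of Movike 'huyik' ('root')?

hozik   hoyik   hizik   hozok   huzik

hozik

duwaya ~ dowaza, fosvebuk ~ fosvepok — Movike u corresponds to Pazil o after a consonant, before a consonant other than r, m, n, p, b, f, v.
vayid ~ vazid — Movike y corresponds to Pazil z between vowels (before a front vowel).
Applying these to Movike 'huyik':
  huyik → hoyik   (u→o after a consonant, before a consonant other than r, m, n, p, b, f, v)
  hoyik → hozik   (y→z between vowels (before a front vowel))
So the Pazil cognate is 'hozik'.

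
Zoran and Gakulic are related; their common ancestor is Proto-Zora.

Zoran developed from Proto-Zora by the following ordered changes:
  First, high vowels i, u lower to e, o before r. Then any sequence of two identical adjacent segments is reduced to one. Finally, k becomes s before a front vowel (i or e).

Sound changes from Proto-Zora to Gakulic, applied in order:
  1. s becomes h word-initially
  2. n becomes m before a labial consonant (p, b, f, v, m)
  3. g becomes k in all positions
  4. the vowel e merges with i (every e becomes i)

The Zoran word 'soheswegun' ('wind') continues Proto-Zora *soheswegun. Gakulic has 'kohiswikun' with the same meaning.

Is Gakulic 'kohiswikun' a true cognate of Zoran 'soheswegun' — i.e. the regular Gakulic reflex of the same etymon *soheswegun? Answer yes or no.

Derive the expected Gakulic reflex of *soheswegun:
Gakulic: *soheswegun > hoheswegun > hoheswekun > hohiswikun  (by debuccalisation, unconditioned shift, vowel merger)
The regular Gakulic reflex would be 'hohiswikun', but the attested form is 'kohiswikun'. The correspondence is irregular, so they are not cognates (the Gakulic form has a different source).

no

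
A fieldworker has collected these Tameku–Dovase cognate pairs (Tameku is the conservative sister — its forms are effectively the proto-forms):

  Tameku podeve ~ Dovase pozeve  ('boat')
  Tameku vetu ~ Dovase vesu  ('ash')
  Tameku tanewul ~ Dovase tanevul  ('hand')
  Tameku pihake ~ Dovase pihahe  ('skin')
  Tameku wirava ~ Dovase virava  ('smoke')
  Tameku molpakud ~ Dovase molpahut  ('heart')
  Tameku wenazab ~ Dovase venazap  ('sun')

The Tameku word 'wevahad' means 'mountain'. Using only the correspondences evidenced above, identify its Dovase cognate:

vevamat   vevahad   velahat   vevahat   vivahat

wenazab ~ venazap — Tameku w corresponds to Dovase v word-initially before a front vowel.
molpakud ~ molpahut — Tameku d corresponds to Dovase t word-finally.
Applying these to Tameku 'wevahad':
  wevahad → vevahad   (w→v word-initially before a front vowel)
  vevahad → vevahat   (d→t word-finally)
So the Dovase cognate is 'vevahat'.

vevahat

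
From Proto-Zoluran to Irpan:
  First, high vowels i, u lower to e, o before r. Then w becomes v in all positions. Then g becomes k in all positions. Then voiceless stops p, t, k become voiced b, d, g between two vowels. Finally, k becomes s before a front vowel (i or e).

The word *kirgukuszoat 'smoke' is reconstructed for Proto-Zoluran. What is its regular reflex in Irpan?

Irpan: start from *kirgukuszoat.
  rule 1 (pre-rhotic lowering): kirgukuszoat → kergukuszoat
  rule 2: no change — kergukuszoat
  rule 3 (unconditioned shift): kergukuszoat → kerkukuszoat
  rule 4 (intervocalic voicing): kerkukuszoat → kerkuguszoat
  rule 5 (palatalisation): kerkuguszoat → serkuguszoat
  ⇒ Irpan serkuguszoat

serkuguszoat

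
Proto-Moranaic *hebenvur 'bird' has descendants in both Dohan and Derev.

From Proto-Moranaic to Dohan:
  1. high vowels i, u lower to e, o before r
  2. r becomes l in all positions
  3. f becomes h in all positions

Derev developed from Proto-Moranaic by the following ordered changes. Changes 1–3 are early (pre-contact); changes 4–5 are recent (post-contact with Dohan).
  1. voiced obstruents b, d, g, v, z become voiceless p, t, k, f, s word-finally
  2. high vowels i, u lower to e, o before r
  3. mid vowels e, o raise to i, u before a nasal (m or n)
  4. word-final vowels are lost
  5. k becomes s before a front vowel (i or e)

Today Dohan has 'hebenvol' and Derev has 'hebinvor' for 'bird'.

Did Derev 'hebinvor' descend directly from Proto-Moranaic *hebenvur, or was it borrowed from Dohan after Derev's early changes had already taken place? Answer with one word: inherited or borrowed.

If inherited, *hebenvur would pass through all of Derev's changes:
Derev: *hebenvur
  hebenvur (rule 1 does not apply)
  hebenvur → hebenvor   [pre-rhotic lowering]
  hebenvor → hebinvor   [pre-nasal raising]
  hebinvor (rule 4 does not apply)
  hebinvor (rule 5 does not apply)
  giving Derev hebinvor.
If borrowed from Dohan 'hebenvol' after the early changes, it would undergo only the recent ones:
  rule 4 (apocope): no change (hebenvol)
  rule 5 (palatalisation): no change (hebenvol)
  ⇒ as a loan: hebenvol
Derev 'hebinvor' matches the inherited outcome exactly, so it is an inherited cognate, not a loan.

inherited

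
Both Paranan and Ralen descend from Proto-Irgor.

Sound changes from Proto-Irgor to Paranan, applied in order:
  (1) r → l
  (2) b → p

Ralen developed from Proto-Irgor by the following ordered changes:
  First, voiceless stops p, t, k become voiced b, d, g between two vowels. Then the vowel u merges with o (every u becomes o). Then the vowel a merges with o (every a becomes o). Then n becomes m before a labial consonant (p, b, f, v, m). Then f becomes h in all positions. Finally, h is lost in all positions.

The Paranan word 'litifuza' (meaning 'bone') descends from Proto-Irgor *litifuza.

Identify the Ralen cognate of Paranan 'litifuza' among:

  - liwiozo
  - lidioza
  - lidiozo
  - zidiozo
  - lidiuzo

lidiozo

Ralen: start from *litifuza.
  rule 1 (intervocalic voicing): litifuza → lidifuza
  rule 2 (vowel merger): lidifuza → lidifoza
  rule 3 (vowel merger): lidifoza → lidifozo
  rule 4: no change — lidifozo
  rule 5 (unconditioned shift): lidifozo → lidihozo
  rule 6 (h-loss): lidihozo → lidiozo
  ⇒ Ralen lidiozo
Among the options, 'lidiozo' alone shows every Ralen change applied in order.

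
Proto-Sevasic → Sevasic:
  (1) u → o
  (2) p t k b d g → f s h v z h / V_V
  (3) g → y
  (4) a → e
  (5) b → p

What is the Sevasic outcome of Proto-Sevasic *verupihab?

verofihep

Sevasic: *verupihab
  verupihab → veropihab   [vowel merger]
  veropihab → verofihab   [intervocalic lenition]
  verofihab (rule 3 does not apply)
  verofihab → verofiheb   [vowel merger]
  verofiheb → verofihep   [unconditioned shift]
  giving Sevasic verofihep.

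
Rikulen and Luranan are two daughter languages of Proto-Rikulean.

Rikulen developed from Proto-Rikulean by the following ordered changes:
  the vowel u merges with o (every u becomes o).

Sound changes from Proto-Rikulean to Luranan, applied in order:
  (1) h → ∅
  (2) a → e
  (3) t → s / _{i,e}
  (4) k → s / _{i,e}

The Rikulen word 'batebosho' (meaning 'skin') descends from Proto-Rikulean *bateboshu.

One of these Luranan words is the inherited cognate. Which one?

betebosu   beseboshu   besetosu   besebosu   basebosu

besebosu

Luranan: *bateboshu
  bateboshu → batebosu   [h-loss]
  batebosu → betebosu   [vowel merger]
  betebosu → besebosu   [palatalisation]
  besebosu (rule 4 does not apply)
  giving Luranan besebosu.
Only 'besebosu' matches the regular Luranan development of *bateboshu.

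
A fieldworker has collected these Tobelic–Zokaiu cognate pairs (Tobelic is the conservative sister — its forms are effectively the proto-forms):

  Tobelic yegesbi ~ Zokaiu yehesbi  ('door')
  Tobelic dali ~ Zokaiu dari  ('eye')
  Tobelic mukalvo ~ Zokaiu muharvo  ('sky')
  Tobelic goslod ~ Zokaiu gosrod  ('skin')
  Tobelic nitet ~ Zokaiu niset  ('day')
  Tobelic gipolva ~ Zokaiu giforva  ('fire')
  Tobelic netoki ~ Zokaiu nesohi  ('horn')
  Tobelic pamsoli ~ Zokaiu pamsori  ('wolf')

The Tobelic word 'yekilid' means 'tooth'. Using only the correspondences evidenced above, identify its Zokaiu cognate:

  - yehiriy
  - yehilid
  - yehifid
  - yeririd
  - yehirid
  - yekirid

yehirid

netoki ~ nesohi — Tobelic k corresponds to Zokaiu h between vowels (before a front vowel).
dali ~ dari, pamsoli ~ pamsori — Tobelic l corresponds to Zokaiu r between vowels (before a front vowel).
Applying these to Tobelic 'yekilid':
  yekilid → yehilid   (k→h between vowels (before a front vowel))
  yehilid → yehirid   (l→r between vowels (before a front vowel))
So the Zokaiu cognate is 'yehirid'.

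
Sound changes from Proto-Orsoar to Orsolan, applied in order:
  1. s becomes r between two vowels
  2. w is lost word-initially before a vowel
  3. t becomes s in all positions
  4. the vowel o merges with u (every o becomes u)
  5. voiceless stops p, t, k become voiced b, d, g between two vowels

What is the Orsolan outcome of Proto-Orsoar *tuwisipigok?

Orsolan: *tuwisipigok
  tuwisipigok → tuwiripigok   [rhotacism]
  tuwiripigok (rule 2 does not apply)
  tuwiripigok → suwiripigok   [unconditioned shift]
  suwiripigok → suwiripiguk   [vowel merger]
  suwiripiguk → suwiribiguk   [intervocalic voicing]
  giving Orsolan suwiribiguk.

suwiribiguk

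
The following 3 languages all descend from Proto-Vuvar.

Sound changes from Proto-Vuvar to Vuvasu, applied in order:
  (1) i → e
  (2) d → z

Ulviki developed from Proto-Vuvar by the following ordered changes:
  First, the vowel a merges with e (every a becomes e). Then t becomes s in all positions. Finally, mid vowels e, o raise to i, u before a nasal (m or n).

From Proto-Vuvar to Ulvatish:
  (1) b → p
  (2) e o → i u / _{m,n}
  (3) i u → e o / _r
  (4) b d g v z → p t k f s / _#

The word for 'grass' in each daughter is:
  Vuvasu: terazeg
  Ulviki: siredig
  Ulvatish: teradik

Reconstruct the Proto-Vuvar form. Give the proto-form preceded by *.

*tiradig

Position 6: Vuvasu has e, Ulviki has i, Ulvatish has i. Taking the neighbouring segments as reconstructed: Vuvasu e could go back to *e or *i; Ulviki i can only go back to *i; Ulvatish i can only go back to *i — the one source consistent with every daughter is *i.
Position 1: Vuvasu has t, Ulviki has s, Ulvatish has t. Vuvasu preserves t here (none of its changes turn any other segment into t), so the proto-segment is *t.
Position 4: Vuvasu has a, Ulviki has e, Ulvatish has a. Vuvasu preserves a here (none of its changes turn any other segment into a), so the proto-segment is *a.
This points to *tiradig. Verify forward in each daughter:
Vuvasu: *tiradig
  tiradig → teradeg   [vowel merger]
  teradeg → terazeg   [unconditioned shift]
  giving Vuvasu terazeg.
Ulviki: *tiradig > tiredig > siredig  (by vowel merger, unconditioned shift)
Ulvatish: *tiradig
  tiradig (rule 1 does not apply)
  tiradig (rule 2 does not apply)
  tiradig → teradig   [pre-rhotic lowering]
  teradig → teradik   [final devoicing]
  giving Ulvatish teradik.
*tiradig is the unique common source.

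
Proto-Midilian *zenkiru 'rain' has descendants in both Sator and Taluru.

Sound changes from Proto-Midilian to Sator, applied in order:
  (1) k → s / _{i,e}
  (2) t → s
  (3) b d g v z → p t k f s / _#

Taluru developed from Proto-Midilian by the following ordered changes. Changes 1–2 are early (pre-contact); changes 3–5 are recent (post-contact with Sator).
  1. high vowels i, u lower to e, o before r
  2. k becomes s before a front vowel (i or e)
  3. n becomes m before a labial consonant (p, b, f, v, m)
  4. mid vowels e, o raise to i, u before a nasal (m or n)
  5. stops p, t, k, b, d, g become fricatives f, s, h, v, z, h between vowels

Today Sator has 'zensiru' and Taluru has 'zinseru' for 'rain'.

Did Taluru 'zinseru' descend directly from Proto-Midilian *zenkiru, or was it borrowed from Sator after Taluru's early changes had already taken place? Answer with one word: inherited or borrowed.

inherited

If inherited, *zenkiru would pass through all of Taluru's changes:
Taluru: *zenkiru
  zenkiru → zenkeru   [pre-rhotic lowering]
  zenkeru → zenseru   [palatalisation]
  zenseru (rule 3 does not apply)
  zenseru → zinseru   [pre-nasal raising]
  zinseru (rule 5 does not apply)
  giving Taluru zinseru.
If borrowed from Sator 'zensiru' after the early changes, it would undergo only the recent ones:
  rule 3 (nasal place assimilation): no change (zensiru)
  rule 4 (pre-nasal raising): zensiru → zinsiru
  rule 5 (intervocalic lenition): no change (zinsiru)
  ⇒ as a loan: zinsiru
Taluru 'zinseru' matches the inherited outcome exactly, so it is an inherited cognate, not a loan.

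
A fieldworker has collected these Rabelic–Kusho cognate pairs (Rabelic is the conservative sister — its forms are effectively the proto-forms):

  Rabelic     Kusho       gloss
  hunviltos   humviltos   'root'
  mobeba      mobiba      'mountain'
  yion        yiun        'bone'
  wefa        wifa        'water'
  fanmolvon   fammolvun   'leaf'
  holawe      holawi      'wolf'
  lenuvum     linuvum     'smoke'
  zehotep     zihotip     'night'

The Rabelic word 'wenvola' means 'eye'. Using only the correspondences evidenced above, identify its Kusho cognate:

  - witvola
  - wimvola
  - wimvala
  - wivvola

wimvola

lenuvum ~ linuvum — Rabelic e corresponds to Kusho i after a consonant, before a nasal.
hunviltos ~ humviltos — Rabelic n corresponds to Kusho m after a vowel, before a labial obstruent.
Applying these to Rabelic 'wenvola':
  wenvola → winvola   (e→i after a consonant, before a nasal)
  winvola → wimvola   (n→m after a vowel, before a labial obstruent)
So the Kusho cognate is 'wimvola'.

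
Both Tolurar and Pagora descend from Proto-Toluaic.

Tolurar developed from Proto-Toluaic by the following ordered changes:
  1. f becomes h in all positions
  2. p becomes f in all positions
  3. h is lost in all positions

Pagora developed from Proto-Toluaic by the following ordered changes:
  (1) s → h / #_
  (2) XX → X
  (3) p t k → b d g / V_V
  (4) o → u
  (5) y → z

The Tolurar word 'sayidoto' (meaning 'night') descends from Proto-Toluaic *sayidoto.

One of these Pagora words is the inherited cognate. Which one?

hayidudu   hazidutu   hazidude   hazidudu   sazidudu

hazidudu

Pagora: start from *sayidoto.
  rule 1 (debuccalisation): sayidoto → hayidoto
  rule 2: no change — hayidoto
  rule 3 (intervocalic voicing): hayidoto → hayidodo
  rule 4 (vowel merger): hayidodo → hayidudu
  rule 5 (unconditioned shift): hayidudu → hazidudu
  ⇒ Pagora hazidudu
The other candidates each miss or misapply at least one Pagora change.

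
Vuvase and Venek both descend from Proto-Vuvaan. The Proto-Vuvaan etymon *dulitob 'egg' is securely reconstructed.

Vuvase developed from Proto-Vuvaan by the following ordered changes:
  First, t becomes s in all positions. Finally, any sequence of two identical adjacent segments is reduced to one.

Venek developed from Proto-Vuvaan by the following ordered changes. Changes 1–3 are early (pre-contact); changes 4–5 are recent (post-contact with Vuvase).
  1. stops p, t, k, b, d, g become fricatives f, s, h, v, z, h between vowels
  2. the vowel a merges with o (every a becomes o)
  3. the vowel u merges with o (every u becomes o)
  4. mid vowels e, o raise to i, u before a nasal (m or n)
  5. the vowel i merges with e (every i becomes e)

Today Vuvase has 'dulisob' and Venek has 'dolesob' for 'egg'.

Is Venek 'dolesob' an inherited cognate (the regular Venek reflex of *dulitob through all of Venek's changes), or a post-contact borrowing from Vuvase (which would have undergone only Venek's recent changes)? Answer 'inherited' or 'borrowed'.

inherited

If inherited, *dulitob would pass through all of Venek's changes:
Venek: start from *dulitob.
  rule 1 (intervocalic lenition): dulitob → dulisob
  rule 2: no change — dulisob
  rule 3 (vowel merger): dulisob → dolisob
  rule 4: no change — dolisob
  rule 5 (vowel merger): dolisob → dolesob
  ⇒ Venek dolesob
If borrowed from Vuvase 'dulisob' after the early changes, it would undergo only the recent ones:
  rule 4 (pre-nasal raising): no change (dulisob)
  rule 5 (vowel merger): dulisob → dulesob
  ⇒ as a loan: dulesob
Venek 'dolesob' matches the inherited outcome exactly, so it is an inherited cognate, not a loan.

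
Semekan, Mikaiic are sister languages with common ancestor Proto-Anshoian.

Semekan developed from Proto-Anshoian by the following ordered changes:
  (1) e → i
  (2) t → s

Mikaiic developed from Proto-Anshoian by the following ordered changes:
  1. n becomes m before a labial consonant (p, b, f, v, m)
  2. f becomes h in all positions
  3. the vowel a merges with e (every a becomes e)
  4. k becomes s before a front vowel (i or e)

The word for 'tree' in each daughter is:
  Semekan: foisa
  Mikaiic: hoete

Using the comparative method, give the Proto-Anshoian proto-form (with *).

*foeta

Position 5: Semekan has a, Mikaiic has e. Semekan preserves a here (none of its changes turn any other segment into a), so the proto-segment is *a.
Position 4: Semekan has s, Mikaiic has t. Mikaiic preserves t here (none of its changes turn any other segment into t), so the proto-segment is *t.
Position 3: Semekan has i, Mikaiic has e. Taking the neighbouring segments as reconstructed: Semekan i could go back to *e or *i; Mikaiic e could go back to *a or *e — the one source consistent with every daughter is *e.
Verify the candidate proto-form against each daughter:
Semekan: *foeta
  foeta → foita   [vowel merger]
  foita → foisa   [unconditioned shift]
  giving Semekan foisa.
Mikaiic: *foeta > hoeta > hoete  (by unconditioned shift, vowel merger)
*foeta is the unique common source.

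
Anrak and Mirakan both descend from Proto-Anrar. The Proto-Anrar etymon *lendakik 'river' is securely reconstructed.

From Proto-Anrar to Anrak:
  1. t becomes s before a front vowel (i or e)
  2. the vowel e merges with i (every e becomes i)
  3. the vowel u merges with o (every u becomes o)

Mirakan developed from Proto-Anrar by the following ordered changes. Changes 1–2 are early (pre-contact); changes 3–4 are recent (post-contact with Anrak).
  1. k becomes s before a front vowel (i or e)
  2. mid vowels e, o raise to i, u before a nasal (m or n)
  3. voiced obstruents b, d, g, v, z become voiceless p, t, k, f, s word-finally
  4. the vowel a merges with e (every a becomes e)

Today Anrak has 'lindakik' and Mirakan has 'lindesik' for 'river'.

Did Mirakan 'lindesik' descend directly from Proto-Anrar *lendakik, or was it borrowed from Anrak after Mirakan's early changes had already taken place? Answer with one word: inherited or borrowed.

inherited

If inherited, *lendakik would pass through all of Mirakan's changes:
Mirakan: *lendakik > lendasik > lindasik > lindesik  (by palatalisation, pre-nasal raising, vowel merger)
If borrowed from Anrak 'lindakik' after the early changes, it would undergo only the recent ones:
  rule 3 (final devoicing): no change (lindakik)
  rule 4 (vowel merger): lindakik → lindekik
  ⇒ as a loan: lindekik
Mirakan 'lindesik' matches the inherited outcome exactly, so it is an inherited cognate, not a loan.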